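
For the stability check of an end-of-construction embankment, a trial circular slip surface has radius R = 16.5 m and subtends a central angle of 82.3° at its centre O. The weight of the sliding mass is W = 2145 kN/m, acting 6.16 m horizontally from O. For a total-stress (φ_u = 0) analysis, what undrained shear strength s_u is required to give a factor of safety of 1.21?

FS = s_u·L_a·R / (W·d), so s_u = FS·W·d / (L_a·R).
Arc length L_a = R·θ = 16.5·(82.3°·π/180) = 16.5·1.4364 = 23.70 m
s_u = 1.21·2145·6.16 / (23.70·16.5) = 15988.0 / 391.06 = 40.88 kPa

s_u = 40.9 kPa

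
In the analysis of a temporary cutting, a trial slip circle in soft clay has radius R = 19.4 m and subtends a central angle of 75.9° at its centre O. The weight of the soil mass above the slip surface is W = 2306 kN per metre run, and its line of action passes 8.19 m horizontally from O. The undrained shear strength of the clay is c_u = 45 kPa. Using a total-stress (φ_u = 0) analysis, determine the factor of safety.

FS = 1.19

Taking moments about the centre O, the resisting moment is provided by the undrained shear strength acting along the arc:
Arc length L_a = R·θ = 19.4·(75.9°·π/180) = 19.4·1.3247 = 25.70 m
M_R = c_u·L_a·R = 45·25.70·19.4 = 22435.5 kN·m/m
M_D = W·d = 2306·8.19 = 18886.1 kN·m/m
FS = M_R / M_D = 22435.5 / 18886.1 = 1.188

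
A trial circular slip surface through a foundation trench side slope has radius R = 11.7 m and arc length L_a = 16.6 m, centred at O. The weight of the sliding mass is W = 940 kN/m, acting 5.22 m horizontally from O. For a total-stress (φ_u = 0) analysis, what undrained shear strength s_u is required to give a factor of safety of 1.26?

s_u = 31.8 kPa

FS = s_u·L_a·R / (W·d), so s_u = FS·W·d / (L_a·R).
s_u = 1.26·940·5.22 / (16.60·11.7) = 6182.6 / 194.22 = 31.83 kPa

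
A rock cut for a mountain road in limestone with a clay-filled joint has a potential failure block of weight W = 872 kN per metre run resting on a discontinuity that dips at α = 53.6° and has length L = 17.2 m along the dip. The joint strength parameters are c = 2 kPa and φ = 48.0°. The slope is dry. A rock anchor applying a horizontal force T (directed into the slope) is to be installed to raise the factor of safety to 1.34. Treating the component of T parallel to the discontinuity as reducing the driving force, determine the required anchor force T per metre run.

T = 196 kN/m

Resolving forces along and normal to the sliding plane, with the horizontal anchor force T adding T·sinα to the effective normal force and T·cosα acting up the plane against the driving force:
FS = [cL + (W cosα + T sinα) tanφ] / [W sinα − T cosα]
Without the anchor: N' = 517.5 kN/m, driving T_d = 701.9 kN/m, resisting R = 2·17.2 + 517.5·tan48.0° = 609.1 kN/m, FS = 0.87.
Setting FS = 1.34 and solving for T:
1.34·(701.9 − T cos53.6°) = 609.1 + T sin53.6°·tan48.0°
T·(sin53.6°·tan48.0° + 1.34·cos53.6°) = 1.34·701.9 − 609.1
T·(0.8049·1.1106 + 1.34·0.5934) = 940.5 − 609.1 = 331.4
T·1.6891 = 331.4
T = 196.2 kN/m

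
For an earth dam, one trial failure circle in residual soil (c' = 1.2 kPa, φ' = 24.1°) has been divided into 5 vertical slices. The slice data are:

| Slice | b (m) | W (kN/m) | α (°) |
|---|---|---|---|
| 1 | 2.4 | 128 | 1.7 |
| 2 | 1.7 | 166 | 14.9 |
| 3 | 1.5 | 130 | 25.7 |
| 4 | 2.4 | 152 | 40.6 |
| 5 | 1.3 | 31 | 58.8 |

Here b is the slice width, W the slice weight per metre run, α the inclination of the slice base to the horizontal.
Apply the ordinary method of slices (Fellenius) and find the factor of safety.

FS = 1.11

Ordinary method of slices: FS = Σ[c'·Δl_i + (W_i cosα_i)·tanφ'] / Σ W_i sinα_i, with Δl_i = b_i / cosα_i.
Slice 1: Δl = 2.4/cos1.7° = 2.401 m; N'_1 = 128·cos1.7° = 127.9; c'Δl = 2.88; W sinα = 3.8
Slice 2: Δl = 1.7/cos14.9° = 1.759 m; N'_2 = 166·cos14.9° = 160.4; c'Δl = 2.11; W sinα = 42.7
Slice 3: Δl = 1.5/cos25.7° = 1.665 m; N'_3 = 130·cos25.7° = 117.1; c'Δl = 2.00; W sinα = 56.4
Slice 4: Δl = 2.4/cos40.6° = 3.161 m; N'_4 = 152·cos40.6° = 115.4; c'Δl = 3.79; W sinα = 98.9
Slice 5: Δl = 1.3/cos58.8° = 2.510 m; N'_5 = 31·cos58.8° = 16.1; c'Δl = 3.01; W sinα = 26.5
Σc'Δl = 13.8 kN/m; ΣN' = 537.0 kN/m; ΣW sinα = 228.3 kN/m
Resisting = 13.8 + 537.0·tan24.1° = 13.8 + 240.2 = 254.0 kN/m
FS = 254.0 / 228.3 = 1.113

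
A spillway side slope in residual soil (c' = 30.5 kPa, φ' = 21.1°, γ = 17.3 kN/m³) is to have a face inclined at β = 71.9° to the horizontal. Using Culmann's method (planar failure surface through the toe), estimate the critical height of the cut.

H_c = 16.99 m

Culmann's analysis gives the critical failure plane at α_cr = (β + φ')/2 = (71.9 + 21.1)/2 = 46.5°, and the critical height
H_c = (4c'/γ) · sinβ cosφ' / [1 − cos(β − φ')]
    = (4·30.5/17.3) · sin71.9°·cos21.1° / [1 − cos(50.8°)]
    = 7.052 · 0.9505·0.9330 / [1 − 0.6320]
    = 7.052 · 0.8868 / 0.3680
    = 16.99 m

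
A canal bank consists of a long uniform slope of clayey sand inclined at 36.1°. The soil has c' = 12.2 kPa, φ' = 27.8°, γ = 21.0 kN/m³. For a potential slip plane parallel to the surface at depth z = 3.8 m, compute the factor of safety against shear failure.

FS = 1.04

For an infinite slope with a slip plane parallel to the surface (no pore pressure): FS = [c' + γz cos²β tanφ'] / [γz sinβ cosβ].
γz = 21.0·3.8 = 79.80 kN/m²
Numerator = 12.2 + 79.80·cos²36.1°·tan27.8° = 12.2 + 79.80·0.6528·0.5272 = 39.668 kPa
Denominator = 79.80·sin36.1°·cos36.1° = 79.80·0.5892·0.8080 = 37.990 kPa
FS = 39.668 / 37.990 = 1.044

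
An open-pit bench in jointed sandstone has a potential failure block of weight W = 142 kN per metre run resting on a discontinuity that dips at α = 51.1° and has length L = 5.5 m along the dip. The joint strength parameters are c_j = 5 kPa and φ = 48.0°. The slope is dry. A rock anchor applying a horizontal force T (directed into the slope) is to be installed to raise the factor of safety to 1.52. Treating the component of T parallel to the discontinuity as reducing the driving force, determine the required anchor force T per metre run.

Resolving forces along and normal to the sliding plane, with the horizontal anchor force T adding T·sinα to the effective normal force and T·cosα acting up the plane against the driving force:
FS = [c_jL + (W cosα + T sinα) tanφ] / [W sinα − T cosα]
Without the anchor: N' = 89.2 kN/m, driving T_d = 110.5 kN/m, resisting R = 5·5.5 + 89.2·tan48.0° = 126.5 kN/m, FS = 1.14.
Setting FS = 1.52 and solving for T:
1.52·(110.5 − T cos51.1°) = 126.5 + T sin51.1°·tan48.0°
T·(sin51.1°·tan48.0° + 1.52·cos51.1°) = 1.52·110.5 − 126.5
T·(0.7782·1.1106 + 1.52·0.6280) = 168.0 − 126.5 = 41.4
T·1.8188 = 41.4
T = 22.8 kN/m

T = 23 kN/m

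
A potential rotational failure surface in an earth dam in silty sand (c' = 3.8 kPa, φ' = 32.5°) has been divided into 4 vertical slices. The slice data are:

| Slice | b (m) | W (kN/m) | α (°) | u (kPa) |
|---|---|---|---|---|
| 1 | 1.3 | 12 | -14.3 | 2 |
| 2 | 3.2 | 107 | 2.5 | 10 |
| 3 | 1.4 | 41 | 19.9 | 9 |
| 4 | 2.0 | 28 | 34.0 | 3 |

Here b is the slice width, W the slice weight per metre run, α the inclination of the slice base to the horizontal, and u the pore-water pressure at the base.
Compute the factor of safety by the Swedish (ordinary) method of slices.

Ordinary method of slices: FS = Σ[c'·Δl_i + (W_i cosα_i − u_i·Δl_i)·tanφ'] / Σ W_i sinα_i, with Δl_i = b_i / cosα_i.
Slice 1: Δl = 1.3/cos(-14.3°) = 1.342 m; N'_1 = 12·cos(-14.3°) − 2·1.342 = 8.9; c'Δl = 5.10; W sinα = -3.0
Slice 2: Δl = 3.2/cos2.5° = 3.203 m; N'_2 = 107·cos2.5° − 10·3.203 = 74.9; c'Δl = 12.17; W sinα = 4.7
Slice 3: Δl = 1.4/cos19.9° = 1.489 m; N'_3 = 41·cos19.9° − 9·1.489 = 25.2; c'Δl = 5.66; W sinα = 14.0
Slice 4: Δl = 2.0/cos34.0° = 2.412 m; N'_4 = 28·cos34.0° − 3·2.412 = 16.0; c'Δl = 9.17; W sinα = 15.7
Σc'Δl = 32.1 kN/m; ΣN' = 124.9 kN/m; ΣW sinα = 31.3 kN/m
Resisting = 32.1 + 124.9·tan32.5° = 32.1 + 79.6 = 111.7 kN/m
FS = 111.7 / 31.3 = 3.567

FS = 3.57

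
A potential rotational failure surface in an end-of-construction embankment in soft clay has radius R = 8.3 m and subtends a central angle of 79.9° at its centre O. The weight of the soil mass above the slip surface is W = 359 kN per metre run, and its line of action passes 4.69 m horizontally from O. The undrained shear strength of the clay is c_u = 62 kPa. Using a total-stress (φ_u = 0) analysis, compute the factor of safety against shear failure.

Taking moments about the centre O, the resisting moment is provided by the undrained shear strength acting along the arc:
Arc length L_a = R·θ = 8.3·(79.9°·π/180) = 8.3·1.3945 = 11.57 m
M_R = c_u·L_a·R = 62·11.57·8.3 = 5956.2 kN·m/m
M_D = W·d = 359·4.69 = 1683.7 kN·m/m
FS = M_R / M_D = 5956.2 / 1683.7 = 3.538

FS = 3.54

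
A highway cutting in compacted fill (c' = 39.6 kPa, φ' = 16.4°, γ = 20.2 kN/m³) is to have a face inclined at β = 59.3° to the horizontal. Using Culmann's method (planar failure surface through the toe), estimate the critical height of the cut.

Culmann's analysis gives the critical failure plane at α_cr = (β + φ')/2 = (59.3 + 16.4)/2 = 37.8°, and the critical height
H_c = (4c'/γ) · sinβ cosφ' / [1 − cos(β − φ')]
    = (4·39.6/20.2) · sin59.3°·cos16.4° / [1 − cos(42.9°)]
    = 7.842 · 0.8599·0.9593 / [1 − 0.7325]
    = 7.842 · 0.8249 / 0.2675
    = 24.18 m

H_c = 24.18 m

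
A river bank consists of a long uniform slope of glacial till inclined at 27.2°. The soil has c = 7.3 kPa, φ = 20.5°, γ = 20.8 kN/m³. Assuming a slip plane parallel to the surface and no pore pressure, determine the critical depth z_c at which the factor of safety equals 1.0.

z_c = 3.17 m

Setting FS = 1.00 in FS = [c + γz cos²β tanφ] / [γz sinβ cosβ] and solving for z:
z = c / [γ cosβ (FS·sinβ − cosβ·tanφ)]
  = 7.3 / [20.8·cos27.2°·(1.00·sin27.2° − cos27.2°·tan20.5°)]
  = 7.3 / [20.8·0.8894·(1.00·0.4571 − 0.8894·0.3739)]
  = 7.3 / 2.3043 = 3.168 m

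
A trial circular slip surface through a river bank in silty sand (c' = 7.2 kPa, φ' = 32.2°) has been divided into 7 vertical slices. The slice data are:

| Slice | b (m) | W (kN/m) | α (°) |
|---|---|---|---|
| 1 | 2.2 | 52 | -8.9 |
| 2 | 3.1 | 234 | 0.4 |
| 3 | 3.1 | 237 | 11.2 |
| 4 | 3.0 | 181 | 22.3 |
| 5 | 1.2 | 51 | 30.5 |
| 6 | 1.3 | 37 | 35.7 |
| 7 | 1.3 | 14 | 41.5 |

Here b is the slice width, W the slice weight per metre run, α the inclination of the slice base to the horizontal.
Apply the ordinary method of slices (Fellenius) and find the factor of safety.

FS = 3.65

Ordinary method of slices: FS = Σ[c'·Δl_i + (W_i cosα_i)·tanφ'] / Σ W_i sinα_i, with Δl_i = b_i / cosα_i.
Slice 1: Δl = 2.2/cos(-8.9°) = 2.227 m; N'_1 = 52·cos(-8.9°) = 51.4; c'Δl = 16.03; W sinα = -8.0
Slice 2: Δl = 3.1/cos0.4° = 3.100 m; N'_2 = 234·cos0.4° = 234.0; c'Δl = 22.32; W sinα = 1.6
Slice 3: Δl = 3.1/cos11.2° = 3.160 m; N'_3 = 237·cos11.2° = 232.5; c'Δl = 22.75; W sinα = 46.0
Slice 4: Δl = 3.0/cos22.3° = 3.243 m; N'_4 = 181·cos22.3° = 167.5; c'Δl = 23.35; W sinα = 68.7
Slice 5: Δl = 1.2/cos30.5° = 1.393 m; N'_5 = 51·cos30.5° = 43.9; c'Δl = 10.03; W sinα = 25.9
Slice 6: Δl = 1.3/cos35.7° = 1.601 m; N'_6 = 37·cos35.7° = 30.0; c'Δl = 11.53; W sinα = 21.6
Slice 7: Δl = 1.3/cos41.5° = 1.736 m; N'_7 = 14·cos41.5° = 10.5; c'Δl = 12.50; W sinα = 9.3
Σc'Δl = 118.5 kN/m; ΣN' = 769.8 kN/m; ΣW sinα = 165.1 kN/m
Resisting = 118.5 + 769.8·tan32.2° = 118.5 + 484.8 = 603.3 kN/m
FS = 603.3 / 165.1 = 3.655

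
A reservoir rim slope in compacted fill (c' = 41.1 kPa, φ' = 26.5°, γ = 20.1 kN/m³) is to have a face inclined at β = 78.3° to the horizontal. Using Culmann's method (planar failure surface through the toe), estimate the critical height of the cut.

Culmann's analysis gives the critical failure plane at α_cr = (β + φ')/2 = (78.3 + 26.5)/2 = 52.4°, and the critical height
H_c = (4c'/γ) · sinβ cosφ' / [1 − cos(β − φ')]
    = (4·41.1/20.1) · sin78.3°·cos26.5° / [1 − cos(51.8°)]
    = 8.179 · 0.9792·0.8949 / [1 − 0.6184]
    = 8.179 · 0.8763 / 0.3816
    = 18.78 m

H_c = 18.78 m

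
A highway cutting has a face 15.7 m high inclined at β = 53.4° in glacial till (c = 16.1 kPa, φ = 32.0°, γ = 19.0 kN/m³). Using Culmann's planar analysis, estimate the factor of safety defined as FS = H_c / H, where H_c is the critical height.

FS = 2.13

H_c = (4c/γ) · sinβ cosφ / [1 − cos(β − φ)]
    = (4·16.1/19.0) · sin53.4°·cos32.0° / [1 − cos21.4°]
    = 3.389 · 0.6808 / 0.0689 = 33.47 m
FS = H_c / H = 33.47 / 15.7 = 2.132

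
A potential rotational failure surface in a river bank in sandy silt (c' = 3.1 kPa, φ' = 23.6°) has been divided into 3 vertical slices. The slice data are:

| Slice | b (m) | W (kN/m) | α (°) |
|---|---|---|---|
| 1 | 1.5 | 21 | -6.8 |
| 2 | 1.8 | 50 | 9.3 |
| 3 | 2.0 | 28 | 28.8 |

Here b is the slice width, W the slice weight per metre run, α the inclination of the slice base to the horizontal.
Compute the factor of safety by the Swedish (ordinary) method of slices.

Ordinary method of slices: FS = Σ[c'·Δl_i + (W_i cosα_i)·tanφ'] / Σ W_i sinα_i, with Δl_i = b_i / cosα_i.
Slice 1: Δl = 1.5/cos(-6.8°) = 1.511 m; N'_1 = 21·cos(-6.8°) = 20.9; c'Δl = 4.68; W sinα = -2.5
Slice 2: Δl = 1.8/cos9.3° = 1.824 m; N'_2 = 50·cos9.3° = 49.3; c'Δl = 5.65; W sinα = 8.1
Slice 3: Δl = 2.0/cos28.8° = 2.282 m; N'_3 = 28·cos28.8° = 24.5; c'Δl = 7.08; W sinα = 13.5
Σc'Δl = 17.4 kN/m; ΣN' = 94.7 kN/m; ΣW sinα = 19.1 kN/m
Resisting = 17.4 + 94.7·tan23.6° = 17.4 + 41.4 = 58.8 kN/m
FS = 58.8 / 19.1 = 3.081

FS = 3.08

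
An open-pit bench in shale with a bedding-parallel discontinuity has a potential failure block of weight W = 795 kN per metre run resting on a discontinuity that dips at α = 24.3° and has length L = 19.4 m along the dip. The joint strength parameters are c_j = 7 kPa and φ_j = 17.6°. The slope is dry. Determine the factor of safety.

Resolving the block weight along and normal to the plane and applying the Mohr–Coulomb strength on the joint:
N' = W cosα = 795·cos24.3° = 724.6 kN/m
Driving force T = W sinα = 795·sin24.3° = 327.2 kN/m
Resisting force R = c_j·L + N'·tanφ_j = 7·19.4 + 724.6·tan17.6° = 135.8 + 229.8 = 365.6 kN/m
FS = R / T = 365.6 / 327.2 = 1.118

FS = 1.12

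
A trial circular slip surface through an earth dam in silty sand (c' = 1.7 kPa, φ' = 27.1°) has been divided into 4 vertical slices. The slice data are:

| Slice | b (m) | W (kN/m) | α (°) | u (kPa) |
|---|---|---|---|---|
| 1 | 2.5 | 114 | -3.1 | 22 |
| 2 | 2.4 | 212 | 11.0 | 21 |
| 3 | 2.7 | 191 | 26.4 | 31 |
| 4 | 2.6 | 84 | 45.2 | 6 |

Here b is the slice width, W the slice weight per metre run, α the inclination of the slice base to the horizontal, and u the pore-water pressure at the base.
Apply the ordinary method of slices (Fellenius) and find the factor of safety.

FS = 1.06

Ordinary method of slices: FS = Σ[c'·Δl_i + (W_i cosα_i − u_i·Δl_i)·tanφ'] / Σ W_i sinα_i, with Δl_i = b_i / cosα_i.
Slice 1: Δl = 2.5/cos(-3.1°) = 2.504 m; N'_1 = 114·cos(-3.1°) − 22·2.504 = 58.8; c'Δl = 4.26; W sinα = -6.2
Slice 2: Δl = 2.4/cos11.0° = 2.445 m; N'_2 = 212·cos11.0° − 21·2.445 = 156.8; c'Δl = 4.16; W sinα = 40.5
Slice 3: Δl = 2.7/cos26.4° = 3.014 m; N'_3 = 191·cos26.4° − 31·3.014 = 77.6; c'Δl = 5.12; W sinα = 84.9
Slice 4: Δl = 2.6/cos45.2° = 3.690 m; N'_4 = 84·cos45.2° − 6·3.690 = 37.1; c'Δl = 6.27; W sinα = 59.6
Σc'Δl = 19.8 kN/m; ΣN' = 330.2 kN/m; ΣW sinα = 178.8 kN/m
Resisting = 19.8 + 330.2·tan27.1° = 19.8 + 169.0 = 188.8 kN/m
FS = 188.8 / 178.8 = 1.056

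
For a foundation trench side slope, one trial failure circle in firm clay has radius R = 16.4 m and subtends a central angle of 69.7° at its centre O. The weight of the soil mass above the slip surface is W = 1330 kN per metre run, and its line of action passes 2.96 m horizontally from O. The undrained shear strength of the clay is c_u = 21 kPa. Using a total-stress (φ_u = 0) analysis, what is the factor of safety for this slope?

FS = 1.75

Taking moments about the centre O, the resisting moment is provided by the undrained shear strength acting along the arc:
Arc length L_a = R·θ = 16.4·(69.7°·π/180) = 16.4·1.2165 = 19.95 m
M_R = c_u·L_a·R = 21·19.95·16.4 = 6871.0 kN·m/m
M_D = W·d = 1330·2.96 = 3936.8 kN·m/m
FS = M_R / M_D = 6871.0 / 3936.8 = 1.745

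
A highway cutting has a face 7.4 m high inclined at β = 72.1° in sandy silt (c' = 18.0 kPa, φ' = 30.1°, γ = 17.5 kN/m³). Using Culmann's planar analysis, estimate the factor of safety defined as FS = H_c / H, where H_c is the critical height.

FS = 1.78

H_c = (4c'/γ) · sinβ cosφ' / [1 − cos(β − φ')]
    = (4·18.0/17.5) · sin72.1°·cos30.1° / [1 − cos42.0°]
    = 4.114 · 0.8233 / 0.2569 = 13.19 m
FS = H_c / H = 13.19 / 7.4 = 1.782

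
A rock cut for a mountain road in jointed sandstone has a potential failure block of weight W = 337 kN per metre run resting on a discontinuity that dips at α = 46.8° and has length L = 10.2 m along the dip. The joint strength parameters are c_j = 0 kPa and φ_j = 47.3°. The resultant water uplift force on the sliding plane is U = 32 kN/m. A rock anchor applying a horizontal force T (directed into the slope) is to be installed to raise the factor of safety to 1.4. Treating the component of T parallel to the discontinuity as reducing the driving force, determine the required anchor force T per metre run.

Resolving forces along and normal to the sliding plane, with the horizontal anchor force T adding T·sinα to the effective normal force and T·cosα acting up the plane against the driving force:
FS = [c_jL + (W cosα − U + T sinα) tanφ_j] / [W sinα − T cosα]
Without the anchor: N' = 198.7 kN/m, driving T_d = 245.7 kN/m, resisting R = 0·10.2 + 198.7·tan47.3° = 215.3 kN/m, FS = 0.88.
Setting FS = 1.4 and solving for T:
1.4·(245.7 − T cos46.8°) = 215.3 + T sin46.8°·tan47.3°
T·(sin46.8°·tan47.3° + 1.4·cos46.8°) = 1.4·245.7 − 215.3
T·(0.7290·1.0837 + 1.4·0.6845) = 343.9 − 215.3 = 128.6
T·1.7483 = 128.6
T = 73.6 kN/m

T = 74 kN/m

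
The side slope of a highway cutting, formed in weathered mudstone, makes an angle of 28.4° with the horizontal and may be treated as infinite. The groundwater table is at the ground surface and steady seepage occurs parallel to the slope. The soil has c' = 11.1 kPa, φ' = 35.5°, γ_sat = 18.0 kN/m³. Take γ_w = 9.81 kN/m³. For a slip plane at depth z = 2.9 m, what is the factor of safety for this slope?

FS = 1.11

With seepage parallel to the slope and the water table at the surface, the effective normal stress on the slip plane uses the buoyant unit weight γ' = γ_sat − γ_w while the driving shear stress uses γ_sat:
FS = [c' + γ' z cos²β tanφ'] / [γ_sat z sinβ cosβ]
γ' = 18.0 − 9.81 = 8.19 kN/m³
Numerator = 11.1 + 8.19·2.9·cos²28.4°·tan35.5° = 11.1 + 8.19·2.9·0.7738·0.7133 = 24.209 kPa
Denominator = 18.0·2.9·sin28.4°·cos28.4° = 18.0·2.9·0.4756·0.8796 = 21.840 kPa
FS = 24.209 / 21.840 = 1.108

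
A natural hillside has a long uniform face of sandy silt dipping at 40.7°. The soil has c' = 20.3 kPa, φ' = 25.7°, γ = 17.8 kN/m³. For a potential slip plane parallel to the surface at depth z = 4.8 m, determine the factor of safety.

FS = 1.04

For an infinite slope with a slip plane parallel to the surface (no pore pressure): FS = [c' + γz cos²β tanφ'] / [γz sinβ cosβ].
γz = 17.8·4.8 = 85.44 kN/m²
Numerator = 20.3 + 85.44·cos²40.7°·tan25.7° = 20.3 + 85.44·0.5748·0.4813 = 43.934 kPa
Denominator = 85.44·sin40.7°·cos40.7° = 85.44·0.6521·0.7581 = 42.240 kPa
FS = 43.934 / 42.240 = 1.040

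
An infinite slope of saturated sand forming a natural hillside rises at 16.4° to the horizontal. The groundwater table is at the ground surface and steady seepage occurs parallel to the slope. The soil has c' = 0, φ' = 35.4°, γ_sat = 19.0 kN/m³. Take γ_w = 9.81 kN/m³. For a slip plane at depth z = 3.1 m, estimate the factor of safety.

With seepage parallel to the slope and the water table at the surface, the effective normal stress on the slip plane uses the buoyant unit weight γ' = γ_sat − γ_w while the driving shear stress uses γ_sat:
FS = [c' + γ' z cos²β tanφ'] / [γ_sat z sinβ cosβ]
(For c' = 0 this reduces to FS = (γ'/γ_sat)·tanφ'/tanβ.)
γ' = 19.0 − 9.81 = 9.19 kN/m³
Numerator = 0.0 + 9.19·3.1·cos²16.4°·tan35.4° = 0.0 + 9.19·3.1·0.9203·0.7107 = 18.632 kPa
Denominator = 19.0·3.1·sin16.4°·cos16.4° = 19.0·3.1·0.2823·0.9593 = 15.953 kPa
FS = 18.632 / 15.953 = 1.168

FS = 1.17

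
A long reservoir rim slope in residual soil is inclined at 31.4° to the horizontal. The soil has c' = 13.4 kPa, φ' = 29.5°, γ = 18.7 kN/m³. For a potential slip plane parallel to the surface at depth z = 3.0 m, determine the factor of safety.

FS = 1.46

For an infinite slope with a slip plane parallel to the surface (no pore pressure): FS = [c' + γz cos²β tanφ'] / [γz sinβ cosβ].
γz = 18.7·3.0 = 56.10 kN/m²
Numerator = 13.4 + 56.10·cos²31.4°·tan29.5° = 13.4 + 56.10·0.7285·0.5658 = 36.524 kPa
Denominator = 56.10·sin31.4°·cos31.4° = 56.10·0.5210·0.8536 = 24.948 kPa
FS = 36.524 / 24.948 = 1.464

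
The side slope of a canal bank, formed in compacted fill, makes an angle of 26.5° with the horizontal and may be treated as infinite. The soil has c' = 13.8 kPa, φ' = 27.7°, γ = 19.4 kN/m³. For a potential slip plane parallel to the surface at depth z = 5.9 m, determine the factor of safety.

For an infinite slope with a slip plane parallel to the surface (no pore pressure): FS = [c' + γz cos²β tanφ'] / [γz sinβ cosβ].
γz = 19.4·5.9 = 114.46 kN/m²
Numerator = 13.8 + 114.46·cos²26.5°·tan27.7° = 13.8 + 114.46·0.8009·0.5250 = 61.929 kPa
Denominator = 114.46·sin26.5°·cos26.5° = 114.46·0.4462·0.8949 = 45.706 kPa
FS = 61.929 / 45.706 = 1.355

FS = 1.35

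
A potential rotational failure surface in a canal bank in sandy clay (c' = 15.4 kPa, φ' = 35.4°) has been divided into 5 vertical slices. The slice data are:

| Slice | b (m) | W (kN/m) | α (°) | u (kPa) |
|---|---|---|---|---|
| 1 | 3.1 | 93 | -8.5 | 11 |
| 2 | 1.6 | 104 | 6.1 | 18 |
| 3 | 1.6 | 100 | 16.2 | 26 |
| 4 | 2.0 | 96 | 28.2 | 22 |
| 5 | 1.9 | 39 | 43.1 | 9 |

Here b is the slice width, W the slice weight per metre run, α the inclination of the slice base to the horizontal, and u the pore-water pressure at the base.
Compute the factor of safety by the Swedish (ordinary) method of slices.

FS = 3.43

Ordinary method of slices: FS = Σ[c'·Δl_i + (W_i cosα_i − u_i·Δl_i)·tanφ'] / Σ W_i sinα_i, with Δl_i = b_i / cosα_i.
Slice 1: Δl = 3.1/cos(-8.5°) = 3.134 m; N'_1 = 93·cos(-8.5°) − 11·3.134 = 57.5; c'Δl = 48.27; W sinα = -13.7
Slice 2: Δl = 1.6/cos6.1° = 1.609 m; N'_2 = 104·cos6.1° − 18·1.609 = 74.4; c'Δl = 24.78; W sinα = 11.1
Slice 3: Δl = 1.6/cos16.2° = 1.666 m; N'_3 = 100·cos16.2° − 26·1.666 = 52.7; c'Δl = 25.66; W sinα = 27.9
Slice 4: Δl = 2.0/cos28.2° = 2.269 m; N'_4 = 96·cos28.2° − 22·2.269 = 34.7; c'Δl = 34.95; W sinα = 45.4
Slice 5: Δl = 1.9/cos43.1° = 2.602 m; N'_5 = 39·cos43.1° − 9·2.602 = 5.1; c'Δl = 40.07; W sinα = 26.6
Σc'Δl = 173.7 kN/m; ΣN' = 224.4 kN/m; ΣW sinα = 97.2 kN/m
Resisting = 173.7 + 224.4·tan35.4° = 173.7 + 159.5 = 333.2 kN/m
FS = 333.2 / 97.2 = 3.427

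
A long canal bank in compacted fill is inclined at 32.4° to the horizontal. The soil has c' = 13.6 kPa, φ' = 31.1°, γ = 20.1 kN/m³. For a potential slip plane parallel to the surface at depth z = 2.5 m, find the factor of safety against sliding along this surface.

FS = 1.55

For an infinite slope with a slip plane parallel to the surface (no pore pressure): FS = [c' + γz cos²β tanφ'] / [γz sinβ cosβ].
γz = 20.1·2.5 = 50.25 kN/m²
Numerator = 13.6 + 50.25·cos²32.4°·tan31.1° = 13.6 + 50.25·0.7129·0.6032 = 35.210 kPa
Denominator = 50.25·sin32.4°·cos32.4° = 50.25·0.5358·0.8443 = 22.734 kPa
FS = 35.210 / 22.734 = 1.549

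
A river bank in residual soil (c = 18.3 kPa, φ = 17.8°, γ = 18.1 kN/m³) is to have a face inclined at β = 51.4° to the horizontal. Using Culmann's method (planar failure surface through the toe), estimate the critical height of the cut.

Culmann's analysis gives the critical failure plane at α_cr = (β + φ)/2 = (51.4 + 17.8)/2 = 34.6°, and the critical height
H_c = (4c/γ) · sinβ cosφ / [1 − cos(β − φ)]
    = (4·18.3/18.1) · sin51.4°·cos17.8° / [1 − cos(33.6°)]
    = 4.044 · 0.7815·0.9521 / [1 − 0.8329]
    = 4.044 · 0.7441 / 0.1671
    = 18.01 m

H_c = 18.01 m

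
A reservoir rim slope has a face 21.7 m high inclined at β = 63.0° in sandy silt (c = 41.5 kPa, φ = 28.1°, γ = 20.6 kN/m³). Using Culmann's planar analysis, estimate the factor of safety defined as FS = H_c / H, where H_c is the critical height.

FS = 1.62

H_c = (4c/γ) · sinβ cosφ / [1 − cos(β − φ)]
    = (4·41.5/20.6) · sin63.0°·cos28.1° / [1 − cos34.9°]
    = 8.058 · 0.7860 / 0.1798 = 35.22 m
FS = H_c / H = 35.22 / 21.7 = 1.623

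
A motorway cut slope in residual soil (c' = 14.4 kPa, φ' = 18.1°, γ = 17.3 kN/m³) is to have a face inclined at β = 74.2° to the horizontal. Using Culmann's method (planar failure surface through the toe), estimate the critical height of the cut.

Culmann's analysis gives the critical failure plane at α_cr = (β + φ')/2 = (74.2 + 18.1)/2 = 46.2°, and the critical height
H_c = (4c'/γ) · sinβ cosφ' / [1 − cos(β − φ')]
    = (4·14.4/17.3) · sin74.2°·cos18.1° / [1 − cos(56.1°)]
    = 3.329 · 0.9622·0.9505 / [1 − 0.5577]
    = 3.329 · 0.9146 / 0.4423
    = 6.89 m

H_c = 6.89 m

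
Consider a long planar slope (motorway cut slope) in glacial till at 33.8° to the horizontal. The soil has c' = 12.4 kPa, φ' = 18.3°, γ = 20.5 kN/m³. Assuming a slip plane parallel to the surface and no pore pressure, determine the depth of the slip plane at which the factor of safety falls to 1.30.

z = 1.62 m

Setting FS = 1.30 in FS = [c' + γz cos²β tanφ'] / [γz sinβ cosβ] and solving for z:
z = c' / [γ cosβ (FS·sinβ − cosβ·tanφ')]
  = 12.4 / [20.5·cos33.8°·(1.30·sin33.8° − cos33.8°·tan18.3°)]
  = 12.4 / [20.5·0.8310·(1.30·0.5563 − 0.8310·0.3307)]
  = 12.4 / 7.6379 = 1.623 m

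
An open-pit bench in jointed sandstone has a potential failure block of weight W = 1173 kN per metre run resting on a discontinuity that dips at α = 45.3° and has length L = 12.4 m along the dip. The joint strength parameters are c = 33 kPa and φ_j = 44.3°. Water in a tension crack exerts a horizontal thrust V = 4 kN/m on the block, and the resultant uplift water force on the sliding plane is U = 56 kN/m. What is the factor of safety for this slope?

Resolving the block weight along and normal to the plane and applying the Mohr–Coulomb strength on the joint:
N' = W cosα − U − V sinα = 1173·cos45.3° − 56 − 4·sin45.3° = 766.2 kN/m
Driving force T = W sinα + V cosα = 1173·sin45.3° + 4·cos45.3° = 836.6 kN/m
Resisting force R = c·L + N'·tanφ_j = 33·12.4 + 766.2·tan44.3° = 409.2 + 747.7 = 1156.9 kN/m
FS = R / T = 1156.9 / 836.6 = 1.383

FS = 1.38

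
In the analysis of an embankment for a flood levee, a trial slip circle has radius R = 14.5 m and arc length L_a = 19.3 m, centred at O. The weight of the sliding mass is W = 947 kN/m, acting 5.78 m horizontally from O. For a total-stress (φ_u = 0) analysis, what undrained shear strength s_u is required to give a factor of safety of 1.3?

FS = s_u·L_a·R / (W·d), so s_u = FS·W·d / (L_a·R).
s_u = 1.3·947·5.78 / (19.30·14.5) = 7115.8 / 279.85 = 25.43 kPa

s_u = 25.4 kPa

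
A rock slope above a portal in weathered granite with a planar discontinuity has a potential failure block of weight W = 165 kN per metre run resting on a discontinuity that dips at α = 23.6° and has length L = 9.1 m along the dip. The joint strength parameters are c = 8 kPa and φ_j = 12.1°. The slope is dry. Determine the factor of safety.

Resolving the block weight along and normal to the plane and applying the Mohr–Coulomb strength on the joint:
N' = W cosα = 165·cos23.6° = 151.2 kN/m
Driving force T = W sinα = 165·sin23.6° = 66.1 kN/m
Resisting force R = c·L + N'·tanφ_j = 8·9.1 + 151.2·tan12.1° = 72.8 + 32.4 = 105.2 kN/m
FS = R / T = 105.2 / 66.1 = 1.593

FS = 1.59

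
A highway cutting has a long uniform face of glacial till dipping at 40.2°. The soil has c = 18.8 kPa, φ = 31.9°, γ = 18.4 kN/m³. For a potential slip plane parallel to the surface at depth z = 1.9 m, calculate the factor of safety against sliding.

For an infinite slope with a slip plane parallel to the surface (no pore pressure): FS = [c + γz cos²β tanφ] / [γz sinβ cosβ].
γz = 18.4·1.9 = 34.96 kN/m²
Numerator = 18.8 + 34.96·cos²40.2°·tan31.9° = 18.8 + 34.96·0.5834·0.6224 = 31.495 kPa
Denominator = 34.96·sin40.2°·cos40.2° = 34.96·0.6455·0.7638 = 17.235 kPa
FS = 31.495 / 17.235 = 1.827

FS = 1.83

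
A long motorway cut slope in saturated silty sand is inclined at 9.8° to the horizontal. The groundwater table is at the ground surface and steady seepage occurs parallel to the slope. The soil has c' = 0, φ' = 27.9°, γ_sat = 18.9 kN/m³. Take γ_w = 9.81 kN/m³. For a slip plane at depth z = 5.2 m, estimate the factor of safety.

With seepage parallel to the slope and the water table at the surface, the effective normal stress on the slip plane uses the buoyant unit weight γ' = γ_sat − γ_w while the driving shear stress uses γ_sat:
FS = [c' + γ' z cos²β tanφ'] / [γ_sat z sinβ cosβ]
(For c' = 0 this reduces to FS = (γ'/γ_sat)·tanφ'/tanβ.)
γ' = 18.9 − 9.81 = 9.09 kN/m³
Numerator = 0.0 + 9.09·5.2·cos²9.8°·tan27.9° = 0.0 + 9.09·5.2·0.9710·0.5295 = 24.302 kPa
Denominator = 18.9·5.2·sin9.8°·cos9.8° = 18.9·5.2·0.1702·0.9854 = 16.484 kPa
FS = 24.302 / 16.484 = 1.474

FS = 1.47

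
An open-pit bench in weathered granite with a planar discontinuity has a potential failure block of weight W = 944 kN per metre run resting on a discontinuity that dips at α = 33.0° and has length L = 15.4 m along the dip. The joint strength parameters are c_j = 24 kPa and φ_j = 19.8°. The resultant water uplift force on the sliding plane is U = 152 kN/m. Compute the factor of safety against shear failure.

Resolving the block weight along and normal to the plane and applying the Mohr–Coulomb strength on the joint:
N' = W cosα − U = 944·cos33.0° − 152 = 639.7 kN/m
Driving force T = W sinα = 944·sin33.0° = 514.1 kN/m
Resisting force R = c_j·L + N'·tanφ_j = 24·15.4 + 639.7·tan19.8° = 369.6 + 230.3 = 599.9 kN/m
FS = R / T = 599.9 / 514.1 = 1.167

FS = 1.17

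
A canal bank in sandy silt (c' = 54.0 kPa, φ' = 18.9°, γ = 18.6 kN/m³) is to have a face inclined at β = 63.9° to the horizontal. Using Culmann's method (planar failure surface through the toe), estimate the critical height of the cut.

Culmann's analysis gives the critical failure plane at α_cr = (β + φ')/2 = (63.9 + 18.9)/2 = 41.4°, and the critical height
H_c = (4c'/γ) · sinβ cosφ' / [1 − cos(β − φ')]
    = (4·54.0/18.6) · sin63.9°·cos18.9° / [1 − cos(45.0°)]
    = 11.613 · 0.8980·0.9461 / [1 − 0.7071]
    = 11.613 · 0.8496 / 0.2929
    = 33.69 m

H_c = 33.69 m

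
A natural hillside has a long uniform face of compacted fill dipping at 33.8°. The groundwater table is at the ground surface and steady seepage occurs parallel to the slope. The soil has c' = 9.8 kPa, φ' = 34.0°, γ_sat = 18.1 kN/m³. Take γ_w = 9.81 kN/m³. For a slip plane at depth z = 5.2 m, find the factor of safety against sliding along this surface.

With seepage parallel to the slope and the water table at the surface, the effective normal stress on the slip plane uses the buoyant unit weight γ' = γ_sat − γ_w while the driving shear stress uses γ_sat:
FS = [c' + γ' z cos²β tanφ'] / [γ_sat z sinβ cosβ]
γ' = 18.1 − 9.81 = 8.29 kN/m³
Numerator = 9.8 + 8.29·5.2·cos²33.8°·tan34.0° = 9.8 + 8.29·5.2·0.6905·0.6745 = 29.878 kPa
Denominator = 18.1·5.2·sin33.8°·cos33.8° = 18.1·5.2·0.5563·0.8310 = 43.509 kPa
FS = 29.878 / 43.509 = 0.687

FS = 0.69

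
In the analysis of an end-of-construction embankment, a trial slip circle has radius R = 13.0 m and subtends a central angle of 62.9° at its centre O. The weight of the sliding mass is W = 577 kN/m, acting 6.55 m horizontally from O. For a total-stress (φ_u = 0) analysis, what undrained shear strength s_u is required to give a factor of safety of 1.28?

s_u = 26.1 kPa

FS = s_u·L_a·R / (W·d), so s_u = FS·W·d / (L_a·R).
Arc length L_a = R·θ = 13.0·(62.9°·π/180) = 13.0·1.0978 = 14.27 m
s_u = 1.28·577·6.55 / (14.27·13.0) = 4837.6 / 185.53 = 26.07 kPa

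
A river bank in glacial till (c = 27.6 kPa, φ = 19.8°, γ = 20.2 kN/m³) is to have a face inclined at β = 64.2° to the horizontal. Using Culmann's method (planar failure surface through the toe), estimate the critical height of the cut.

H_c = 16.21 m

Culmann's analysis gives the critical failure plane at α_cr = (β + φ)/2 = (64.2 + 19.8)/2 = 42.0°, and the critical height
H_c = (4c/γ) · sinβ cosφ / [1 − cos(β − φ)]
    = (4·27.6/20.2) · sin64.2°·cos19.8° / [1 − cos(44.4°)]
    = 5.465 · 0.9003·0.9409 / [1 − 0.7145]
    = 5.465 · 0.8471 / 0.2855
    = 16.21 m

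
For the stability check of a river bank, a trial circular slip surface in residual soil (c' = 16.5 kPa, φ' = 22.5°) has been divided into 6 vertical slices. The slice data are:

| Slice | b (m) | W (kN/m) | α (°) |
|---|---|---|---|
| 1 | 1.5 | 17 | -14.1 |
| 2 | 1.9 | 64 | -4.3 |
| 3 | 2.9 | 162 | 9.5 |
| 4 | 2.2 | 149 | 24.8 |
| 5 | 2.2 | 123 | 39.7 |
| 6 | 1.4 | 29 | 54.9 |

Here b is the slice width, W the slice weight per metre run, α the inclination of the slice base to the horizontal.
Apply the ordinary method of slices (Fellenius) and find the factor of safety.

Ordinary method of slices: FS = Σ[c'·Δl_i + (W_i cosα_i)·tanφ'] / Σ W_i sinα_i, with Δl_i = b_i / cosα_i.
Slice 1: Δl = 1.5/cos(-14.1°) = 1.547 m; N'_1 = 17·cos(-14.1°) = 16.5; c'Δl = 25.52; W sinα = -4.1
Slice 2: Δl = 1.9/cos(-4.3°) = 1.905 m; N'_2 = 64·cos(-4.3°) = 63.8; c'Δl = 31.44; W sinα = -4.8
Slice 3: Δl = 2.9/cos9.5° = 2.940 m; N'_3 = 162·cos9.5° = 159.8; c'Δl = 48.52; W sinα = 26.7
Slice 4: Δl = 2.2/cos24.8° = 2.424 m; N'_4 = 149·cos24.8° = 135.3; c'Δl = 39.99; W sinα = 62.5
Slice 5: Δl = 2.2/cos39.7° = 2.859 m; N'_5 = 123·cos39.7° = 94.6; c'Δl = 47.18; W sinα = 78.6
Slice 6: Δl = 1.4/cos54.9° = 2.435 m; N'_6 = 29·cos54.9° = 16.7; c'Δl = 40.17; W sinα = 23.7
Σc'Δl = 232.8 kN/m; ΣN' = 486.7 kN/m; ΣW sinα = 182.6 kN/m
Resisting = 232.8 + 486.7·tan22.5° = 232.8 + 201.6 = 434.4 kN/m
FS = 434.4 / 182.6 = 2.379

FS = 2.38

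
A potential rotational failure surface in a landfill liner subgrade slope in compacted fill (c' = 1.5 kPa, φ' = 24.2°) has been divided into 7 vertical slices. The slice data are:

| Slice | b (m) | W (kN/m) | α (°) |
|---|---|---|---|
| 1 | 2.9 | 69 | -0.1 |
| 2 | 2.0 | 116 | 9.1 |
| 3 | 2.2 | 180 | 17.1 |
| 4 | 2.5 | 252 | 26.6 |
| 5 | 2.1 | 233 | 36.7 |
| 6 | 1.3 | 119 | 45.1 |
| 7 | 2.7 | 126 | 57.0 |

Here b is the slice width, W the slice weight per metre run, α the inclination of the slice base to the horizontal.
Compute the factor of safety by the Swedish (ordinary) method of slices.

FS = 0.86

Ordinary method of slices: FS = Σ[c'·Δl_i + (W_i cosα_i)·tanφ'] / Σ W_i sinα_i, with Δl_i = b_i / cosα_i.
Slice 1: Δl = 2.9/cos(-0.1°) = 2.900 m; N'_1 = 69·cos(-0.1°) = 69.0; c'Δl = 4.35; W sinα = -0.1
Slice 2: Δl = 2.0/cos9.1° = 2.025 m; N'_2 = 116·cos9.1° = 114.5; c'Δl = 3.04; W sinα = 18.3
Slice 3: Δl = 2.2/cos17.1° = 2.302 m; N'_3 = 180·cos17.1° = 172.0; c'Δl = 3.45; W sinα = 52.9
Slice 4: Δl = 2.5/cos26.6° = 2.796 m; N'_4 = 252·cos26.6° = 225.3; c'Δl = 4.19; W sinα = 112.8
Slice 5: Δl = 2.1/cos36.7° = 2.619 m; N'_5 = 233·cos36.7° = 186.8; c'Δl = 3.93; W sinα = 139.2
Slice 6: Δl = 1.3/cos45.1° = 1.842 m; N'_6 = 119·cos45.1° = 84.0; c'Δl = 2.76; W sinα = 84.3
Slice 7: Δl = 2.7/cos57.0° = 4.957 m; N'_7 = 126·cos57.0° = 68.6; c'Δl = 7.44; W sinα = 105.7
Σc'Δl = 29.2 kN/m; ΣN' = 920.3 kN/m; ΣW sinα = 513.2 kN/m
Resisting = 29.2 + 920.3·tan24.2° = 29.2 + 413.6 = 442.8 kN/m
FS = 442.8 / 513.2 = 0.863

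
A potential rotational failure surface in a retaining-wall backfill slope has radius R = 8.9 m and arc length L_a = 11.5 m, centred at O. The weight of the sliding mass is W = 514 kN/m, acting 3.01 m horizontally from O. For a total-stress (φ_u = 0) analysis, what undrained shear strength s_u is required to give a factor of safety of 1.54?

FS = s_u·L_a·R / (W·d), so s_u = FS·W·d / (L_a·R).
s_u = 1.54·514·3.01 / (11.50·8.9) = 2382.6 / 102.35 = 23.28 kPa

s_u = 23.3 kPa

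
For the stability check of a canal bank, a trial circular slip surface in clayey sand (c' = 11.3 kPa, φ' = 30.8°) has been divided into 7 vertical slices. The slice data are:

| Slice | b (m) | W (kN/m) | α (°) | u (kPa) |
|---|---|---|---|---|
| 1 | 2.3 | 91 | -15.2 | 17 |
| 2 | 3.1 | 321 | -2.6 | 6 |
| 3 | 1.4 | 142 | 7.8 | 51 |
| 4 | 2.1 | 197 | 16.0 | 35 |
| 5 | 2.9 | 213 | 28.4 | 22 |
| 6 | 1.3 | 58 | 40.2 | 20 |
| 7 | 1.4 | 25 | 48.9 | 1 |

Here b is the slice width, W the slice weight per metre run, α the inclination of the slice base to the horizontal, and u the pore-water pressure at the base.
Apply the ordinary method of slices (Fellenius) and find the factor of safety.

FS = 3.02

Ordinary method of slices: FS = Σ[c'·Δl_i + (W_i cosα_i − u_i·Δl_i)·tanφ'] / Σ W_i sinα_i, with Δl_i = b_i / cosα_i.
Slice 1: Δl = 2.3/cos(-15.2°) = 2.383 m; N'_1 = 91·cos(-15.2°) − 17·2.383 = 47.3; c'Δl = 26.93; W sinα = -23.9
Slice 2: Δl = 3.1/cos(-2.6°) = 3.103 m; N'_2 = 321·cos(-2.6°) − 6·3.103 = 302.1; c'Δl = 35.07; W sinα = -14.6
Slice 3: Δl = 1.4/cos7.8° = 1.413 m; N'_3 = 142·cos7.8° − 51·1.413 = 68.6; c'Δl = 15.97; W sinα = 19.3
Slice 4: Δl = 2.1/cos16.0° = 2.185 m; N'_4 = 197·cos16.0° − 35·2.185 = 112.9; c'Δl = 24.69; W sinα = 54.3
Slice 5: Δl = 2.9/cos28.4° = 3.297 m; N'_5 = 213·cos28.4° − 22·3.297 = 114.8; c'Δl = 37.25; W sinα = 101.3
Slice 6: Δl = 1.3/cos40.2° = 1.702 m; N'_6 = 58·cos40.2° − 20·1.702 = 10.3; c'Δl = 19.23; W sinα = 37.4
Slice 7: Δl = 1.4/cos48.9° = 2.130 m; N'_7 = 25·cos48.9° − 1·2.130 = 14.3; c'Δl = 24.07; W sinα = 18.8
Σc'Δl = 183.2 kN/m; ΣN' = 670.3 kN/m; ΣW sinα = 192.7 kN/m
Resisting = 183.2 + 670.3·tan30.8° = 183.2 + 399.6 = 582.8 kN/m
FS = 582.8 / 192.7 = 3.024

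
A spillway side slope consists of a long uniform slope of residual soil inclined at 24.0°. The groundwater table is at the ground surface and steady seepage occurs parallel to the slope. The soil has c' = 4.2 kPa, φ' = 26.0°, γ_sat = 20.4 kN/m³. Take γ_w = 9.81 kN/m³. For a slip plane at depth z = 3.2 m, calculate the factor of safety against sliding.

FS = 0.74

With seepage parallel to the slope and the water table at the surface, the effective normal stress on the slip plane uses the buoyant unit weight γ' = γ_sat − γ_w while the driving shear stress uses γ_sat:
FS = [c' + γ' z cos²β tanφ'] / [γ_sat z sinβ cosβ]
γ' = 20.4 − 9.81 = 10.59 kN/m³
Numerator = 4.2 + 10.59·3.2·cos²24.0°·tan26.0° = 4.2 + 10.59·3.2·0.8346·0.4877 = 17.994 kPa
Denominator = 20.4·3.2·sin24.0°·cos24.0° = 20.4·3.2·0.4067·0.9135 = 24.256 kPa
FS = 17.994 / 24.256 = 0.742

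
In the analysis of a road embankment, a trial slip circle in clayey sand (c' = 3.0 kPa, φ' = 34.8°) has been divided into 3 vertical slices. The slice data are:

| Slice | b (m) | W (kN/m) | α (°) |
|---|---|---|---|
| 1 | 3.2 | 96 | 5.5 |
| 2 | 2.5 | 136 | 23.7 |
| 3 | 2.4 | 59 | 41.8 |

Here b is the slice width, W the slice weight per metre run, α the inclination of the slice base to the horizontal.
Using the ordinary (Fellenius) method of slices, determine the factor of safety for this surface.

Ordinary method of slices: FS = Σ[c'·Δl_i + (W_i cosα_i)·tanφ'] / Σ W_i sinα_i, with Δl_i = b_i / cosα_i.
Slice 1: Δl = 3.2/cos5.5° = 3.215 m; N'_1 = 96·cos5.5° = 95.6; c'Δl = 9.64; W sinα = 9.2
Slice 2: Δl = 2.5/cos23.7° = 2.730 m; N'_2 = 136·cos23.7° = 124.5; c'Δl = 8.19; W sinα = 54.7
Slice 3: Δl = 2.4/cos41.8° = 3.219 m; N'_3 = 59·cos41.8° = 44.0; c'Δl = 9.66; W sinα = 39.3
Σc'Δl = 27.5 kN/m; ΣN' = 264.1 kN/m; ΣW sinα = 103.2 kN/m
Resisting = 27.5 + 264.1·tan34.8° = 27.5 + 183.5 = 211.0 kN/m
FS = 211.0 / 103.2 = 2.045

FS = 2.05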